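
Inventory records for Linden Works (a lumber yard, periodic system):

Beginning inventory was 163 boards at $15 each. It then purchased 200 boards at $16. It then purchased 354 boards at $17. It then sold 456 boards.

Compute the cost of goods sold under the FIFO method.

Sale 1 (456) [FIFO — oldest first]: 163 @ $15 + 200 @ $16 + 93 @ $17 = $7,226
Ending inventory: 261 @ $17 = $4,437

COGS = $7,226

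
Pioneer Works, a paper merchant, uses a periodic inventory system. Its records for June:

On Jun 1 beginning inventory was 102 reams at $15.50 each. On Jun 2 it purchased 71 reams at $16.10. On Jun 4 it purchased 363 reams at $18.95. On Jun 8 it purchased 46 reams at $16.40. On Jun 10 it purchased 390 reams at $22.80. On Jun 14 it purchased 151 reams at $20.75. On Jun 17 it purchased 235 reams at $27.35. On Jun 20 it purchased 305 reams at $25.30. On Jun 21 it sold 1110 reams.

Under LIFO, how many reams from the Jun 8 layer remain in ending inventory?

17

Jun 21, 1110 sold [LIFO — newest first]: 305 @ $25.30 + 235 @ $27.35 + 151 @ $20.75 + 390 @ $22.80 + 29 @ $16.40 = $26,644.60
Ending inventory: 102 @ $15.50 + 71 @ $16.10 + 363 @ $18.95 + 17 @ $16.40 = $9,881.75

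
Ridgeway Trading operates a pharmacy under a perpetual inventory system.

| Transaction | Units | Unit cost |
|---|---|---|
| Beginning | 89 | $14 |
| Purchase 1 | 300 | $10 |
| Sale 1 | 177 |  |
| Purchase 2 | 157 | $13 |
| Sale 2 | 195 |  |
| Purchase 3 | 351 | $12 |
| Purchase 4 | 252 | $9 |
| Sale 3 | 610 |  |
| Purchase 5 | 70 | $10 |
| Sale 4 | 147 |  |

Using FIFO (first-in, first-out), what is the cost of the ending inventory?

Sale 1 (177) [FIFO — oldest first]: 89 @ $14 + 88 @ $10 = $2,126
Sale 2 (195) [FIFO — oldest first]: 195 @ $10 = $1,950
Sale 3 (610) [FIFO — oldest first]: 17 @ $10 + 157 @ $13 + 351 @ $12 + 85 @ $9 = $7,188
Sale 4 (147) [FIFO — oldest first]: 147 @ $9 = $1,323
Total COGS = $2,126 + $1,950 + $7,188 + $1,323 = $12,587
Ending inventory: 20 @ $9 + 70 @ $10 = $880

Ending inventory = $880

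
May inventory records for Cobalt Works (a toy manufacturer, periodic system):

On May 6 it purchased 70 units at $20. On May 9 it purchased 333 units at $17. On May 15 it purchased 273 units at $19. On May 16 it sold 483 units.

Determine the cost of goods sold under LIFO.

May 16, 483 sold [LIFO — newest first]: 273 @ $19 + 210 @ $17 = $8,757
Ending inventory: 70 @ $20 + 123 @ $17 = $3,491

COGS = $8,757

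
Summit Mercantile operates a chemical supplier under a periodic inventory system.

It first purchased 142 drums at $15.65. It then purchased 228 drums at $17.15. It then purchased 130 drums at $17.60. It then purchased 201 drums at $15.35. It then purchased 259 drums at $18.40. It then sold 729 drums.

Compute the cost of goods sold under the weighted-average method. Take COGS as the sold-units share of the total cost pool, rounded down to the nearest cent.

COGS = $12,356.13

Sale 1, sell 729: 729/960 × $16,271.45 → $12,356.13
Ending inventory (cost pool remaining) = $3,915.32
Check: goods available $16,271.45 = COGS $12,356.13 + ending $3,915.32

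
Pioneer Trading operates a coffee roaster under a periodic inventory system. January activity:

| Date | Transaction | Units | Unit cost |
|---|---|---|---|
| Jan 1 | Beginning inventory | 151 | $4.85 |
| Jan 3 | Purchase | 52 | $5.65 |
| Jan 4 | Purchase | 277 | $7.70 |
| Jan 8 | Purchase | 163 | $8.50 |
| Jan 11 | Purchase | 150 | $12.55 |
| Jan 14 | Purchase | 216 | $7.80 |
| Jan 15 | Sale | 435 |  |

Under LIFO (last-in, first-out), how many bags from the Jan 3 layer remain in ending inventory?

Jan 15, 435 sold [LIFO — newest first]: 216 @ $7.80 + 150 @ $12.55 + 69 @ $8.50 = $4,153.80
Ending inventory: 151 @ $4.85 + 52 @ $5.65 + 277 @ $7.70 + 94 @ $8.50 = $3,958.05

52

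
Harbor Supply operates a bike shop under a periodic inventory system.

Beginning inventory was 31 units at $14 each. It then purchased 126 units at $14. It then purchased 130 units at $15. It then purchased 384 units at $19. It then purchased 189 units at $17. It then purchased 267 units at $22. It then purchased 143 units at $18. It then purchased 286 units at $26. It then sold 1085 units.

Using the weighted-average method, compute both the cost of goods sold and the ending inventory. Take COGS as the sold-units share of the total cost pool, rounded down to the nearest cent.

Sale 1, sell 1085: 1085/1556 × $30,541.00 → $21,296.26
Ending inventory (cost pool remaining) = $9,244.74

COGS = $21,296.26; ending inventory = $9,244.74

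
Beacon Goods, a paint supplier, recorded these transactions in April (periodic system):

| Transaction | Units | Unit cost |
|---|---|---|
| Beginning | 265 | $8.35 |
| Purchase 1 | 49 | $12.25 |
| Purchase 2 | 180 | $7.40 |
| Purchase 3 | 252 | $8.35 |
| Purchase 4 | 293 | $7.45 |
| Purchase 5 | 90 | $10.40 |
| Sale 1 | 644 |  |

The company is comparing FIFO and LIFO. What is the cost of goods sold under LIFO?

FIFO COGS: 265 @ $8.35 + 49 @ $12.25 + 180 @ $7.40 + 150 @ $8.35 = $5,397.50
LIFO COGS: 90 @ $10.40 + 293 @ $7.45 + 252 @ $8.35 + 9 @ $7.40 = $5,289.65

COGS = $5,289.65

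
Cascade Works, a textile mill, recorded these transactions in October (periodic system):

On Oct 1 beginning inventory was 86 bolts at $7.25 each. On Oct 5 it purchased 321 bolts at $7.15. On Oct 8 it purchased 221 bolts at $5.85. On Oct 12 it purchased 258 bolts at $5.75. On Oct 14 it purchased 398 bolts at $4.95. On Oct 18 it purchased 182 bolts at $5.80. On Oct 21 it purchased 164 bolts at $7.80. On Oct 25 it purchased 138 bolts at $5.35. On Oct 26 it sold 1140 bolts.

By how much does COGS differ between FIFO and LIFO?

$425.60

FIFO COGS: 86 @ $7.25 + 321 @ $7.15 + 221 @ $5.85 + 258 @ $5.75 + 254 @ $4.95 = $6,952.30
LIFO COGS: 138 @ $5.35 + 164 @ $7.80 + 182 @ $5.80 + 398 @ $4.95 + 258 @ $5.75 = $6,526.70
Difference = |$6,952.30 − $6,526.70| = $425.60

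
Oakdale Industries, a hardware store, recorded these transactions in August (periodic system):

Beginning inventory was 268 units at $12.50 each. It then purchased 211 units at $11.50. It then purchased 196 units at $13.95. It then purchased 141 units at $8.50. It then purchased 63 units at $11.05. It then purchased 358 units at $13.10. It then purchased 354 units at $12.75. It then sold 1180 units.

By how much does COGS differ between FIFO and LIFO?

$265.70

FIFO COGS: 268 @ $12.50 + 211 @ $11.50 + 196 @ $13.95 + 141 @ $8.50 + 63 @ $11.05 + 301 @ $13.10 = $14,348.45
LIFO COGS: 354 @ $12.75 + 358 @ $13.10 + 63 @ $11.05 + 141 @ $8.50 + 196 @ $13.95 + 68 @ $11.50 = $14,614.15
Difference = |$14,348.45 − $14,614.15| = $265.70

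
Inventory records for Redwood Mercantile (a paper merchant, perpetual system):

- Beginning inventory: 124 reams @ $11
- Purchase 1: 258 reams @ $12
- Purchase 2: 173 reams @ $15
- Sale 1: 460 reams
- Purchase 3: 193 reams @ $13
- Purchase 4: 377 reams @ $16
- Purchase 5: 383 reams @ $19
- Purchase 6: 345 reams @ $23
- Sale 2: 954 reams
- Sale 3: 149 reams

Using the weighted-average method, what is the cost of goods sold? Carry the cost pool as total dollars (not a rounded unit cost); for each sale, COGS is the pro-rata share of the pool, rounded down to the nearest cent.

After Beginning: 124 on hand, pool $1,364.00 (≈ $11.0000 each)
After Purchase 1: 382 on hand, pool $4,460.00 (≈ $11.6754 each)
After Purchase 2: 555 on hand, pool $7,055.00 (≈ $12.7117 each)
Sale 1, sell 460: 460/555 × $7,055.00 → $5,847.38
After Purchase 3: 288 on hand, pool $3,716.62 (≈ $12.9049 each)
After Purchase 4: 665 on hand, pool $9,748.62 (≈ $14.6596 each)
After Purchase 5: 1048 on hand, pool $17,025.62 (≈ $16.2458 each)
After Purchase 6: 1393 on hand, pool $24,960.62 (≈ $17.9186 each)
Sale 2, sell 954: 954/1393 × $24,960.62 → $17,094.35
Sale 3, sell 149: 149/439 × $7,866.27 → $2,669.87
Total COGS = $5,847.38 + $17,094.35 + $2,669.87 = $25,611.60
Ending inventory (cost pool remaining) = $5,196.40
Check: goods available $30,808.00 = COGS $25,611.60 + ending $5,196.40

COGS = $25,611.60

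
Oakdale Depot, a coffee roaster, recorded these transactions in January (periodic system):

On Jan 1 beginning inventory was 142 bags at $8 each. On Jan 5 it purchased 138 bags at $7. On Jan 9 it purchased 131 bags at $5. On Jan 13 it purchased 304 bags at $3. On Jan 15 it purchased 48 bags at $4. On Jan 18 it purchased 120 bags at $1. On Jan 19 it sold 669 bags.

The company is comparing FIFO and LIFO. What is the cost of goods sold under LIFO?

COGS = $2,341

FIFO COGS: 142 @ $8 + 138 @ $7 + 131 @ $5 + 258 @ $3 = $3,531
LIFO COGS: 120 @ $1 + 48 @ $4 + 304 @ $3 + 131 @ $5 + 66 @ $7 = $2,341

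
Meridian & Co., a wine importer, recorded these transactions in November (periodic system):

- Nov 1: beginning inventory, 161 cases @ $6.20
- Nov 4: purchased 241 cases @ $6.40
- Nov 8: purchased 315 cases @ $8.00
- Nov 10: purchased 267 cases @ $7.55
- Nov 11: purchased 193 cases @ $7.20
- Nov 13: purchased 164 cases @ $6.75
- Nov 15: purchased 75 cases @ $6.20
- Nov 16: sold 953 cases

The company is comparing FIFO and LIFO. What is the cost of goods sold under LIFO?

COGS = $7,009.45

FIFO COGS: 161 @ $6.20 + 241 @ $6.40 + 315 @ $8.00 + 236 @ $7.55 = $6,842.40
LIFO COGS: 75 @ $6.20 + 164 @ $6.75 + 193 @ $7.20 + 267 @ $7.55 + 254 @ $8.00 = $7,009.45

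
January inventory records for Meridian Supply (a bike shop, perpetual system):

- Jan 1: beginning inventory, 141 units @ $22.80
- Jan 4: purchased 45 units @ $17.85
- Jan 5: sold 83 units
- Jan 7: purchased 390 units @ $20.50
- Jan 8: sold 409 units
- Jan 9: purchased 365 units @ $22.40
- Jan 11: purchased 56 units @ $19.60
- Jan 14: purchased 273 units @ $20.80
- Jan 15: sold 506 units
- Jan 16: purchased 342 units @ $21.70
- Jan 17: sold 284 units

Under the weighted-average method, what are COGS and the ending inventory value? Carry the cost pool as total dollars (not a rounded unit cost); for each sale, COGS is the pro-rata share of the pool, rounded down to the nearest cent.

COGS = $27,261.00; ending inventory = $7,125.45

After Jan 1: 141 on hand, pool $3,214.80 (≈ $22.8000 each)
After Jan 4: 186 on hand, pool $4,018.05 (≈ $21.6024 each)
Jan 5, sell 83: 83/186 × $4,018.05 → $1,793.00
After Jan 7: 493 on hand, pool $10,220.05 (≈ $20.7303 each)
Jan 8, sell 409: 409/493 × $10,220.05 → $8,478.70
After Jan 9: 449 on hand, pool $9,917.35 (≈ $22.0876 each)
After Jan 11: 505 on hand, pool $11,014.95 (≈ $21.8118 each)
After Jan 14: 778 on hand, pool $16,693.35 (≈ $21.4567 each)
Jan 15, sell 506: 506/778 × $16,693.35 → $10,857.11
After Jan 16: 614 on hand, pool $13,257.64 (≈ $21.5922 each)
Jan 17, sell 284: 284/614 × $13,257.64 → $6,132.19
Total COGS = $1,793.00 + $8,478.70 + $10,857.11 + $6,132.19 = $27,261.00
Ending inventory (cost pool remaining) = $7,125.45
Check: goods available $34,386.45 = COGS $27,261.00 + ending $7,125.45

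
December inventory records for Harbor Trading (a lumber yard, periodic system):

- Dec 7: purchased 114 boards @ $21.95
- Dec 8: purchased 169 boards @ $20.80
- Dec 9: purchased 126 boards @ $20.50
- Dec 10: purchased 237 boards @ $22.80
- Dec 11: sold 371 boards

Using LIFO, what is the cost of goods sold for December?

Dec 11, 371 sold [LIFO — newest first]: 237 @ $22.80 + 126 @ $20.50 + 8 @ $20.80 = $8,153.00
Ending inventory: 114 @ $21.95 + 161 @ $20.80 = $5,851.10
Check: goods available $14,004.10 = COGS $8,153.00 + ending $5,851.10

COGS = $8,153.00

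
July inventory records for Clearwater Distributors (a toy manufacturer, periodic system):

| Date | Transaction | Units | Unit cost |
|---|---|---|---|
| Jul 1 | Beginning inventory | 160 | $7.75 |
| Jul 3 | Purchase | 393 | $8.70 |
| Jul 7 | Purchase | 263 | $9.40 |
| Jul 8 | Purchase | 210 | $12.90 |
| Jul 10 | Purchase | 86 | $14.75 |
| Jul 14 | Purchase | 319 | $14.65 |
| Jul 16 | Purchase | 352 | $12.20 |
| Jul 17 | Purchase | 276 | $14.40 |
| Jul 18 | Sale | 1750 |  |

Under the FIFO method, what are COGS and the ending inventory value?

Jul 18, 1750 sold [FIFO — oldest first]: 160 @ $7.75 + 393 @ $8.70 + 263 @ $9.40 + 210 @ $12.90 + 86 @ $14.75 + 319 @ $14.65 + 319 @ $12.20 = $19,673.95
Ending inventory: 33 @ $12.20 + 276 @ $14.40 = $4,377.00

COGS = $19,673.95; ending inventory = $4,377.00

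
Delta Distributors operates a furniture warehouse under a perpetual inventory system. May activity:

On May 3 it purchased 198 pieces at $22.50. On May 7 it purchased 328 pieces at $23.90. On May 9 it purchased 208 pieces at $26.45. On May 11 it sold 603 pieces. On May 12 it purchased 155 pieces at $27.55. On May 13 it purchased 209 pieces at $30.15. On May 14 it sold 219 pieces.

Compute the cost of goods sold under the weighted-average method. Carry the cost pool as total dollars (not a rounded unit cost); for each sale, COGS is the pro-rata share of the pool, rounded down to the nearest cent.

After May 3: 198 on hand, pool $4,455.00 (≈ $22.5000 each)
After May 7: 526 on hand, pool $12,294.20 (≈ $23.3730 each)
After May 9: 734 on hand, pool $17,795.80 (≈ $24.2450 each)
May 11, sell 603: 603/734 × $17,795.80 → $14,619.71
After May 12: 286 on hand, pool $7,446.34 (≈ $26.0362 each)
After May 13: 495 on hand, pool $13,747.69 (≈ $27.7731 each)
May 14, sell 219: 219/495 × $13,747.69 → $6,082.31
Total COGS = $14,619.71 + $6,082.31 = $20,702.02
Ending inventory (cost pool remaining) = $7,665.38
Check: goods available $28,367.40 = COGS $20,702.02 + ending $7,665.38

COGS = $20,702.02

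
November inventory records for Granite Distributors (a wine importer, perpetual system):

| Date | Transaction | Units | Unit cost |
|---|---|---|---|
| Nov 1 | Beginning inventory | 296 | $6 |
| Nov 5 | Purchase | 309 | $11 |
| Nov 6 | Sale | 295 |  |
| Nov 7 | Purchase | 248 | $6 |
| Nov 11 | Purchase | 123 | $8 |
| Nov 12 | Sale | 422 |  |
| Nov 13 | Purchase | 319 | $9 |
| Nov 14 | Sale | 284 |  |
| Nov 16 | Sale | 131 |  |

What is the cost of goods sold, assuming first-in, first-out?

COGS = $9,051

Nov 6, 295 sold [FIFO — oldest first]: 295 @ $6 = $1,770
Nov 12, 422 sold [FIFO — oldest first]: 1 @ $6 + 309 @ $11 + 112 @ $6 = $4,077
Nov 14, 284 sold [FIFO — oldest first]: 136 @ $6 + 123 @ $8 + 25 @ $9 = $2,025
Nov 16, 131 sold [FIFO — oldest first]: 131 @ $9 = $1,179
Total COGS = $1,770 + $4,077 + $2,025 + $1,179 = $9,051
Ending inventory: 163 @ $9 = $1,467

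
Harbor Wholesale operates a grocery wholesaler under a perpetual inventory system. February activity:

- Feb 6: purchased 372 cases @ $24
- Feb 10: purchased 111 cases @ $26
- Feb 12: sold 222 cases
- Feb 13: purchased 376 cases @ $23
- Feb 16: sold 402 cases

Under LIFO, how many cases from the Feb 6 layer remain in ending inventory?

235

Feb 12, 222 sold [LIFO — newest first]: 111 @ $26 + 111 @ $24 = $5,550
Feb 16, 402 sold [LIFO — newest first]: 376 @ $23 + 26 @ $24 = $9,272
Total COGS = $5,550 + $9,272 = $14,822
Ending inventory: 235 @ $24 = $5,640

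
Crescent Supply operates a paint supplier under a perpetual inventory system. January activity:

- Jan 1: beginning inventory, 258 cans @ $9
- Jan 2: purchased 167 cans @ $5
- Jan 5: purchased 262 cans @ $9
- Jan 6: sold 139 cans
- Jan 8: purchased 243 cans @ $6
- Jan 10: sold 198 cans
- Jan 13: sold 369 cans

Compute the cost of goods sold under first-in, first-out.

COGS = $5,629

Jan 6, 139 sold [FIFO — oldest first]: 139 @ $9 = $1,251
Jan 10, 198 sold [FIFO — oldest first]: 119 @ $9 + 79 @ $5 = $1,466
Jan 13, 369 sold [FIFO — oldest first]: 88 @ $5 + 262 @ $9 + 19 @ $6 = $2,912
Total COGS = $1,251 + $1,466 + $2,912 = $5,629
Ending inventory: 224 @ $6 = $1,344
Check: goods available $6,973 = COGS $5,629 + ending $1,344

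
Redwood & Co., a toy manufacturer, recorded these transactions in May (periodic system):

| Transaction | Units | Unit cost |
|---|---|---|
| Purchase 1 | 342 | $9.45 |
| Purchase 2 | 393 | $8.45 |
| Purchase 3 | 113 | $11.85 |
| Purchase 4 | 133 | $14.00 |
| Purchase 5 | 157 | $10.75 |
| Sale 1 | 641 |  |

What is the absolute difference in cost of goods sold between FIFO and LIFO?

FIFO COGS: 342 @ $9.45 + 299 @ $8.45 = $5,758.45
LIFO COGS: 157 @ $10.75 + 133 @ $14.00 + 113 @ $11.85 + 238 @ $8.45 = $6,899.90
Difference = |$5,758.45 − $6,899.90| = $1,141.45

$1,141.45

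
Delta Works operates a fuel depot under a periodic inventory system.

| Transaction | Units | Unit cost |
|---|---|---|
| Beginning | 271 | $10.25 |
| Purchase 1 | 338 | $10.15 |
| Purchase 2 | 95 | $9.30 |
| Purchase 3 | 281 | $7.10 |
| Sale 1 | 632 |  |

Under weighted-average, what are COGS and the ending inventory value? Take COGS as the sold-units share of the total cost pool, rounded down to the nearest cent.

Sale 1, sell 632: 632/985 × $9,087.05 → $5,830.47
Ending inventory (cost pool remaining) = $3,256.58

COGS = $5,830.47; ending inventory = $3,256.58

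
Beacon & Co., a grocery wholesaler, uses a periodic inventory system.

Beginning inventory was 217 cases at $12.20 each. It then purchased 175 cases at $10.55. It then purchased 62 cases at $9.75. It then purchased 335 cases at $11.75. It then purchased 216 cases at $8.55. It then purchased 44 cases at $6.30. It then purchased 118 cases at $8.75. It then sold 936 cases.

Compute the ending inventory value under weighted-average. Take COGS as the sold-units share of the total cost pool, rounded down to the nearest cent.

Sale 1, sell 936: 936/1167 × $12,190.90 → $9,777.79
Ending inventory (cost pool remaining) = $2,413.11

Ending inventory = $2,413.11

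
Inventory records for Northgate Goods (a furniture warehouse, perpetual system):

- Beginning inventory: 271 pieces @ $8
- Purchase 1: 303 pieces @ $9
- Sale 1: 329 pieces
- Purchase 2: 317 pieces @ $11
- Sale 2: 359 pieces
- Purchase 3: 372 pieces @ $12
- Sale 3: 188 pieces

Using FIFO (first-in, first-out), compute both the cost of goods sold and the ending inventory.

COGS = $8,217; ending inventory = $4,629

Sale 1 (329) [FIFO — oldest first]: 271 @ $8 + 58 @ $9 = $2,690
Sale 2 (359) [FIFO — oldest first]: 245 @ $9 + 114 @ $11 = $3,459
Sale 3 (188) [FIFO — oldest first]: 188 @ $11 = $2,068
Total COGS = $2,690 + $3,459 + $2,068 = $8,217
Ending inventory: 15 @ $11 + 372 @ $12 = $4,629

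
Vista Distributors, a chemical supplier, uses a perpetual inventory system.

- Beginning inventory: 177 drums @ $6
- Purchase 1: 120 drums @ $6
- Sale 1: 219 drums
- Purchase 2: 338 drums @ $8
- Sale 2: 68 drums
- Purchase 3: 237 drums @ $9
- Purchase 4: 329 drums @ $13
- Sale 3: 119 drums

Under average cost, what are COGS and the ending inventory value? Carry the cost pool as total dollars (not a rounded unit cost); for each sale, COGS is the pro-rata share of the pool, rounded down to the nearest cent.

COGS = $3,012.53; ending inventory = $7,883.47

After Beginning: 177 on hand, pool $1,062.00 (≈ $6.0000 each)
After Purchase 1: 297 on hand, pool $1,782.00 (≈ $6.0000 each)
Sale 1, sell 219: 219/297 × $1,782.00 → $1,314.00
After Purchase 2: 416 on hand, pool $3,172.00 (≈ $7.6250 each)
Sale 2, sell 68: 68/416 × $3,172.00 → $518.50
After Purchase 3: 585 on hand, pool $4,786.50 (≈ $8.1821 each)
After Purchase 4: 914 on hand, pool $9,063.50 (≈ $9.9163 each)
Sale 3, sell 119: 119/914 × $9,063.50 → $1,180.03
Total COGS = $1,314.00 + $518.50 + $1,180.03 = $3,012.53
Ending inventory (cost pool remaining) = $7,883.47
Check: goods available $10,896.00 = COGS $3,012.53 + ending $7,883.47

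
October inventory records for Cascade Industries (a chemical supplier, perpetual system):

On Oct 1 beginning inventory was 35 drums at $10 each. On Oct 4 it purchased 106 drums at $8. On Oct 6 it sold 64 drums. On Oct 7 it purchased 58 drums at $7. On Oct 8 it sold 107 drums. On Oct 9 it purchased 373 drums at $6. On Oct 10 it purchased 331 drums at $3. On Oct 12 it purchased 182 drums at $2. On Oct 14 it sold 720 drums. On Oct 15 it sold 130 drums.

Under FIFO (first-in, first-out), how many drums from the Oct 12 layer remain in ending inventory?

64

Oct 6, 64 sold [FIFO — oldest first]: 35 @ $10 + 29 @ $8 = $582
Oct 8, 107 sold [FIFO — oldest first]: 77 @ $8 + 30 @ $7 = $826
Oct 14, 720 sold [FIFO — oldest first]: 28 @ $7 + 373 @ $6 + 319 @ $3 = $3,391
Oct 15, 130 sold [FIFO — oldest first]: 12 @ $3 + 118 @ $2 = $272
Total COGS = $582 + $826 + $3,391 + $272 = $5,071
Ending inventory: 64 @ $2 = $128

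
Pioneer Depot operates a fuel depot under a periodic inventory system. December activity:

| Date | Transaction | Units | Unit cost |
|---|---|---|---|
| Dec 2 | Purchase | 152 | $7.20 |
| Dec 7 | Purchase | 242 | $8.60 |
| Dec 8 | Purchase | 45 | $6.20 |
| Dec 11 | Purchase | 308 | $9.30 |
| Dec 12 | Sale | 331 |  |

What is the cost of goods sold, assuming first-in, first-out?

COGS = $2,633.80

Dec 12, 331 sold [FIFO — oldest first]: 152 @ $7.20 + 179 @ $8.60 = $2,633.80
Ending inventory: 63 @ $8.60 + 45 @ $6.20 + 308 @ $9.30 = $3,685.20
Check: goods available $6,319.00 = COGS $2,633.80 + ending $3,685.20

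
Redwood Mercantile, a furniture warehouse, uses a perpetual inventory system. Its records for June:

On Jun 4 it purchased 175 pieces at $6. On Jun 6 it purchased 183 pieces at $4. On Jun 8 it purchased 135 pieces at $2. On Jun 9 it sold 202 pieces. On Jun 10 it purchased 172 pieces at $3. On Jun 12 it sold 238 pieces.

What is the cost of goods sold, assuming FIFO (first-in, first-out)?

COGS = $1,946

Jun 9, 202 sold [FIFO — oldest first]: 175 @ $6 + 27 @ $4 = $1,158
Jun 12, 238 sold [FIFO — oldest first]: 156 @ $4 + 82 @ $2 = $788
Total COGS = $1,158 + $788 = $1,946
Ending inventory: 53 @ $2 + 172 @ $3 = $622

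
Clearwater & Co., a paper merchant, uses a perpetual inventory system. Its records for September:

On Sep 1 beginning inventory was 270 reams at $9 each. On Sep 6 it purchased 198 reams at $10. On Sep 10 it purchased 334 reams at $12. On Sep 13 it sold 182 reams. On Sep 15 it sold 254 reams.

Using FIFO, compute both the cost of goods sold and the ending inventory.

COGS = $4,090; ending inventory = $4,328

Sep 13, 182 sold [FIFO — oldest first]: 182 @ $9 = $1,638
Sep 15, 254 sold [FIFO — oldest first]: 88 @ $9 + 166 @ $10 = $2,452
Total COGS = $1,638 + $2,452 = $4,090
Ending inventory: 32 @ $10 + 334 @ $12 = $4,328
Check: goods available $8,418 = COGS $4,090 + ending $4,328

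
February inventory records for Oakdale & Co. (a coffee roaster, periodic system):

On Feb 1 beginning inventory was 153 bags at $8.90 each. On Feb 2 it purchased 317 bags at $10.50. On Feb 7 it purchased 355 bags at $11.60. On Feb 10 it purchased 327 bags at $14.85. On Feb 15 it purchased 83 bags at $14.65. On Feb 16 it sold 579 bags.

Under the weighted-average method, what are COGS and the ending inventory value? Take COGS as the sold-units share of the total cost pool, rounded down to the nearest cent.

Feb 16, sell 579: 579/1235 × $14,880.10 → $6,976.17
Ending inventory (cost pool remaining) = $7,903.93
Check: goods available $14,880.10 = COGS $6,976.17 + ending $7,903.93

COGS = $6,976.17; ending inventory = $7,903.93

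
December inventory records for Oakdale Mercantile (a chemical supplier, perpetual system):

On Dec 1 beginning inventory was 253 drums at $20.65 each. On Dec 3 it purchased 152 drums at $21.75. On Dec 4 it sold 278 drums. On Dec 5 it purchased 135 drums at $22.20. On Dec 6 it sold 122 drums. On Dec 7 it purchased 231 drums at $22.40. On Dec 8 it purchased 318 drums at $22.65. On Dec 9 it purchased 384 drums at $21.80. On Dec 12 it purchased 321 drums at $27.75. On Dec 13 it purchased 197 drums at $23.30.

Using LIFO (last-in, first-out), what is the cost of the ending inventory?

Ending inventory = $37,157.30

Dec 4, 278 sold [LIFO — newest first]: 152 @ $21.75 + 126 @ $20.65 = $5,907.90
Dec 6, 122 sold [LIFO — newest first]: 122 @ $22.20 = $2,708.40
Total COGS = $5,907.90 + $2,708.40 = $8,616.30
Ending inventory: 127 @ $20.65 + 13 @ $22.20 + 231 @ $22.40 + 318 @ $22.65 + 384 @ $21.80 + 321 @ $27.75 + 197 @ $23.30 = $37,157.30
Check: goods available $45,773.60 = COGS $8,616.30 + ending $37,157.30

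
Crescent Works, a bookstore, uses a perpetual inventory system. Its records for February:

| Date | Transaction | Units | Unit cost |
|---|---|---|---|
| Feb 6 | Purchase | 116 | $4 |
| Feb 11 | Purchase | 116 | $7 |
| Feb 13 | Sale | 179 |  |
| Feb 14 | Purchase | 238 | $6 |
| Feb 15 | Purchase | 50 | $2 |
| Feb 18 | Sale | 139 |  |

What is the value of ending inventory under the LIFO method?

Feb 13, 179 sold [LIFO — newest first]: 116 @ $7 + 63 @ $4 = $1,064
Feb 18, 139 sold [LIFO — newest first]: 50 @ $2 + 89 @ $6 = $634
Total COGS = $1,064 + $634 = $1,698
Ending inventory: 53 @ $4 + 149 @ $6 = $1,106

Ending inventory = $1,106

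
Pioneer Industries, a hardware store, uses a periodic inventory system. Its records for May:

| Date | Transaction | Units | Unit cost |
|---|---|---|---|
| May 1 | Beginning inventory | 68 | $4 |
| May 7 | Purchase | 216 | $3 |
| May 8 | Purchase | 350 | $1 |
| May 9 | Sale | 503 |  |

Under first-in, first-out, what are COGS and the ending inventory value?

COGS = $1,139; ending inventory = $131

May 9, 503 sold [FIFO — oldest first]: 68 @ $4 + 216 @ $3 + 219 @ $1 = $1,139
Ending inventory: 131 @ $1 = $131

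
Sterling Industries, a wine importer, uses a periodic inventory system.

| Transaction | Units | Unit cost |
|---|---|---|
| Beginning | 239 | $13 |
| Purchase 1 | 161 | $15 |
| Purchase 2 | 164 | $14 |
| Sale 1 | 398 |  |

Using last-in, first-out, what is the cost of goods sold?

Sale 1 (398) [LIFO — newest first]: 164 @ $14 + 161 @ $15 + 73 @ $13 = $5,660
Ending inventory: 166 @ $13 = $2,158

COGS = $5,660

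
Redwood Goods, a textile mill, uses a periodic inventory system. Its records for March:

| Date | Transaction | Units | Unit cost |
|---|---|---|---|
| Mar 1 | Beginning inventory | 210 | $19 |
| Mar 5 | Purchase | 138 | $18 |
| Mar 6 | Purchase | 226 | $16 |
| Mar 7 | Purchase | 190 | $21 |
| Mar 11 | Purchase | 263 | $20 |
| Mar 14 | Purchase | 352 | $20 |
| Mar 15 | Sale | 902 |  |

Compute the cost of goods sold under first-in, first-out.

Mar 15, 902 sold [FIFO — oldest first]: 210 @ $19 + 138 @ $18 + 226 @ $16 + 190 @ $21 + 138 @ $20 = $16,840
Ending inventory: 125 @ $20 + 352 @ $20 = $9,540

COGS = $16,840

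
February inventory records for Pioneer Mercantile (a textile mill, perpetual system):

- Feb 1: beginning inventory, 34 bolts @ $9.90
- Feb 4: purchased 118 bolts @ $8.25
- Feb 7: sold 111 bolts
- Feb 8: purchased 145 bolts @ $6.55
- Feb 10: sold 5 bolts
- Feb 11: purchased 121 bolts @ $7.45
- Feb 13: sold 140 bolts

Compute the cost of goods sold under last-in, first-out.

Feb 7, 111 sold [LIFO — newest first]: 111 @ $8.25 = $915.75
Feb 10, 5 sold [LIFO — newest first]: 5 @ $6.55 = $32.75
Feb 13, 140 sold [LIFO — newest first]: 121 @ $7.45 + 19 @ $6.55 = $1,025.90
Total COGS = $915.75 + $32.75 + $1,025.90 = $1,974.40
Ending inventory: 34 @ $9.90 + 7 @ $8.25 + 121 @ $6.55 = $1,186.90

COGS = $1,974.40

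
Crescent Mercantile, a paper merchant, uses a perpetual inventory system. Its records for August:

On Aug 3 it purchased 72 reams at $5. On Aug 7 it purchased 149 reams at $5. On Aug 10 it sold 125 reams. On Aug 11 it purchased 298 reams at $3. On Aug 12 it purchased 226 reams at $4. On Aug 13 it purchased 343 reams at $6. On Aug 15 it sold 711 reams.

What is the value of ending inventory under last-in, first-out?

Aug 10, 125 sold [LIFO — newest first]: 125 @ $5 = $625
Aug 15, 711 sold [LIFO — newest first]: 343 @ $6 + 226 @ $4 + 142 @ $3 = $3,388
Total COGS = $625 + $3,388 = $4,013
Ending inventory: 72 @ $5 + 24 @ $5 + 156 @ $3 = $948

Ending inventory = $948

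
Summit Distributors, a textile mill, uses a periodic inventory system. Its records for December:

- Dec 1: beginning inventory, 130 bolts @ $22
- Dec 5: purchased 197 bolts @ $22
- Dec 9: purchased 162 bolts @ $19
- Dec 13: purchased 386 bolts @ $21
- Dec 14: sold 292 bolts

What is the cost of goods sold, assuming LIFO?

COGS = $6,132

Dec 14, 292 sold [LIFO — newest first]: 292 @ $21 = $6,132
Ending inventory: 130 @ $22 + 197 @ $22 + 162 @ $19 + 94 @ $21 = $12,246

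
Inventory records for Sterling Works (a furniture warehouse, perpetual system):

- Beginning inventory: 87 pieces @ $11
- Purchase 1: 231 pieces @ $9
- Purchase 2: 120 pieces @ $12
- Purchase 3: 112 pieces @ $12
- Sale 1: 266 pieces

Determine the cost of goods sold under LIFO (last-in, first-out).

COGS = $3,090

Sale 1 (266) [LIFO — newest first]: 112 @ $12 + 120 @ $12 + 34 @ $9 = $3,090
Ending inventory: 87 @ $11 + 197 @ $9 = $2,730
Check: goods available $5,820 = COGS $3,090 + ending $2,730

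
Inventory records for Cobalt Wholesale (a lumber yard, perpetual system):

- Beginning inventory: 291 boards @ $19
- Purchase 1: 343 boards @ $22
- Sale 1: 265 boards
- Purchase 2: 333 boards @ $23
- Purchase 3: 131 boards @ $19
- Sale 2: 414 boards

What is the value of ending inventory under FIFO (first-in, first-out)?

Ending inventory = $9,113

Sale 1 (265) [FIFO — oldest first]: 265 @ $19 = $5,035
Sale 2 (414) [FIFO — oldest first]: 26 @ $19 + 343 @ $22 + 45 @ $23 = $9,075
Total COGS = $5,035 + $9,075 = $14,110
Ending inventory: 288 @ $23 + 131 @ $19 = $9,113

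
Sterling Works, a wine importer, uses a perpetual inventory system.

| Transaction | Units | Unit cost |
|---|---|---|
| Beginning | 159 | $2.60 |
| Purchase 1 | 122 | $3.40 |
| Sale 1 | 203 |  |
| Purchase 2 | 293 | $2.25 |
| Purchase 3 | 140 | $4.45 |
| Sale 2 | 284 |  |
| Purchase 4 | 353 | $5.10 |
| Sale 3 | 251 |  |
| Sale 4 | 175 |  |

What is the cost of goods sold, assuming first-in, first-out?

Sale 1 (203) [FIFO — oldest first]: 159 @ $2.60 + 44 @ $3.40 = $563.00
Sale 2 (284) [FIFO — oldest first]: 78 @ $3.40 + 206 @ $2.25 = $728.70
Sale 3 (251) [FIFO — oldest first]: 87 @ $2.25 + 140 @ $4.45 + 24 @ $5.10 = $941.15
Sale 4 (175) [FIFO — oldest first]: 175 @ $5.10 = $892.50
Total COGS = $563.00 + $728.70 + $941.15 + $892.50 = $3,125.35
Ending inventory: 154 @ $5.10 = $785.40

COGS = $3,125.35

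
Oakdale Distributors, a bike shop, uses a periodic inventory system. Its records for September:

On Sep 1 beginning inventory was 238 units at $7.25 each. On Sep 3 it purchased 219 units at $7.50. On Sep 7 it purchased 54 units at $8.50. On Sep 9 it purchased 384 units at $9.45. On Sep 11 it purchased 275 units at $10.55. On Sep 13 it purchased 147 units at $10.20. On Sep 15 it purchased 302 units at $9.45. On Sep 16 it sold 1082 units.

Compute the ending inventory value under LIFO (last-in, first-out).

Ending inventory = $4,072.70

Sep 16, 1082 sold [LIFO — newest first]: 302 @ $9.45 + 147 @ $10.20 + 275 @ $10.55 + 358 @ $9.45 = $10,637.65
Ending inventory: 238 @ $7.25 + 219 @ $7.50 + 54 @ $8.50 + 26 @ $9.45 = $4,072.70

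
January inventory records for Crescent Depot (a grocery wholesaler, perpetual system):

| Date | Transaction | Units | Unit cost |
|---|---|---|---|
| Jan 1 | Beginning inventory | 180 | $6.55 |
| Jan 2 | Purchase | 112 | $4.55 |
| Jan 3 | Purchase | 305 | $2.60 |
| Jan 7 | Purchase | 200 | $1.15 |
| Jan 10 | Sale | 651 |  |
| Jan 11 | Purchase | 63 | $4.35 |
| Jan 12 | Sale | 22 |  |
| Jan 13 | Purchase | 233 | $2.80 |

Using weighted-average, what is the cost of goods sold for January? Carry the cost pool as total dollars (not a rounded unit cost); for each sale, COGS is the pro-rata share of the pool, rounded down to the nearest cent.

COGS = $2,296.00

After Jan 1: 180 on hand, pool $1,179.00 (≈ $6.5500 each)
After Jan 2: 292 on hand, pool $1,688.60 (≈ $5.7829 each)
After Jan 3: 597 on hand, pool $2,481.60 (≈ $4.1568 each)
After Jan 7: 797 on hand, pool $2,711.60 (≈ $3.4023 each)
Jan 10, sell 651: 651/797 × $2,711.60 → $2,214.87
After Jan 11: 209 on hand, pool $770.78 (≈ $3.6879 each)
Jan 12, sell 22: 22/209 × $770.78 → $81.13
After Jan 13: 420 on hand, pool $1,342.05 (≈ $3.1954 each)
Total COGS = $2,214.87 + $81.13 = $2,296.00
Ending inventory (cost pool remaining) = $1,342.05
Check: goods available $3,638.05 = COGS $2,296.00 + ending $1,342.05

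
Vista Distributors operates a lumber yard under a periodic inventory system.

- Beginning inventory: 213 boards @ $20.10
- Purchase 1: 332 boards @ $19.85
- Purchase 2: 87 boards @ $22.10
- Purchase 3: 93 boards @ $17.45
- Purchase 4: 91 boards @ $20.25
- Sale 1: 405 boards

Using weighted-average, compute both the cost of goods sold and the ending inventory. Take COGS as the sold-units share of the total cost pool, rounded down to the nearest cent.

COGS = $8,070.12; ending inventory = $8,189.68

Sale 1, sell 405: 405/816 × $16,259.80 → $8,070.12
Ending inventory (cost pool remaining) = $8,189.68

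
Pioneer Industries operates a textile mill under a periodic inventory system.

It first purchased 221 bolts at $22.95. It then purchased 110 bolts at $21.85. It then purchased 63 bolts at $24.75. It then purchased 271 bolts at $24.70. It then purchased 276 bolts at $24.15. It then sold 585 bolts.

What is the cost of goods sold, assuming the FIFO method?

Sale 1 (585) [FIFO — oldest first]: 221 @ $22.95 + 110 @ $21.85 + 63 @ $24.75 + 191 @ $24.70 = $13,752.40
Ending inventory: 80 @ $24.70 + 276 @ $24.15 = $8,641.40

COGS = $13,752.40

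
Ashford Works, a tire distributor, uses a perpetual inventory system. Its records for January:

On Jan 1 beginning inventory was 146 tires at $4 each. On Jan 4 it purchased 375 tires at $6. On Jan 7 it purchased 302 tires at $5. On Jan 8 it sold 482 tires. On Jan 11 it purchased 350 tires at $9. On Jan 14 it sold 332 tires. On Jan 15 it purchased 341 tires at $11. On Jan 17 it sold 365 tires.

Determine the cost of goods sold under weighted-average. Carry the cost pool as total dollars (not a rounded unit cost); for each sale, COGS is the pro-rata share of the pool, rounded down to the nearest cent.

COGS = $8,219.15

After Jan 1: 146 on hand, pool $584.00 (≈ $4.0000 each)
After Jan 4: 521 on hand, pool $2,834.00 (≈ $5.4395 each)
After Jan 7: 823 on hand, pool $4,344.00 (≈ $5.2783 each)
Jan 8, sell 482: 482/823 × $4,344.00 → $2,544.11
After Jan 11: 691 on hand, pool $4,949.89 (≈ $7.1634 each)
Jan 14, sell 332: 332/691 × $4,949.89 → $2,378.23
After Jan 15: 700 on hand, pool $6,322.66 (≈ $9.0324 each)
Jan 17, sell 365: 365/700 × $6,322.66 → $3,296.81
Total COGS = $2,544.11 + $2,378.23 + $3,296.81 = $8,219.15
Ending inventory (cost pool remaining) = $3,025.85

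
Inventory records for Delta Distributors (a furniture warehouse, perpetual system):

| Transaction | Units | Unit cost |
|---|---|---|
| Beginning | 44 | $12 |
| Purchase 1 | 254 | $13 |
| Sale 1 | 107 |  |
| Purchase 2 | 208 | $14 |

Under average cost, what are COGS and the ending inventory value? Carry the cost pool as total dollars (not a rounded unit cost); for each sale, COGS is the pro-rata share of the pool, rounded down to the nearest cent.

After Beginning: 44 on hand, pool $528.00 (≈ $12.0000 each)
After Purchase 1: 298 on hand, pool $3,830.00 (≈ $12.8523 each)
Sale 1, sell 107: 107/298 × $3,830.00 → $1,375.20
After Purchase 2: 399 on hand, pool $5,366.80 (≈ $13.4506 each)
Ending inventory (cost pool remaining) = $5,366.80

COGS = $1,375.20; ending inventory = $5,366.80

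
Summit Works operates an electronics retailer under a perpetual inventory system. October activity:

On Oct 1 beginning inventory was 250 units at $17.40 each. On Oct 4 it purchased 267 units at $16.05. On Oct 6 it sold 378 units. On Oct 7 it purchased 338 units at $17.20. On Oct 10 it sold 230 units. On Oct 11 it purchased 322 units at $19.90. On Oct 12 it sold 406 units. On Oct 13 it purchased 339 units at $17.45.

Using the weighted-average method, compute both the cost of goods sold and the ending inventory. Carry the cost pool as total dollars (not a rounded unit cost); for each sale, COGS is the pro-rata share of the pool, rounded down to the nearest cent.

COGS = $17,814.34; ending inventory = $8,957.96

After Oct 1: 250 on hand, pool $4,350.00 (≈ $17.4000 each)
After Oct 4: 517 on hand, pool $8,635.35 (≈ $16.7028 each)
Oct 6, sell 378: 378/517 × $8,635.35 → $6,313.66
After Oct 7: 477 on hand, pool $8,135.29 (≈ $17.0551 each)
Oct 10, sell 230: 230/477 × $8,135.29 → $3,922.67
After Oct 11: 569 on hand, pool $10,620.42 (≈ $18.6651 each)
Oct 12, sell 406: 406/569 × $10,620.42 → $7,578.01
After Oct 13: 502 on hand, pool $8,957.96 (≈ $17.8445 each)
Total COGS = $6,313.66 + $3,922.67 + $7,578.01 = $17,814.34
Ending inventory (cost pool remaining) = $8,957.96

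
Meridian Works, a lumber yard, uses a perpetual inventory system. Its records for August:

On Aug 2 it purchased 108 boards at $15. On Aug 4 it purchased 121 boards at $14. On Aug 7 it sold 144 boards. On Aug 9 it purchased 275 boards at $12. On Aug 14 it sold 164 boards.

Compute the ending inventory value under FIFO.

Aug 7, 144 sold [FIFO — oldest first]: 108 @ $15 + 36 @ $14 = $2,124
Aug 14, 164 sold [FIFO — oldest first]: 85 @ $14 + 79 @ $12 = $2,138
Total COGS = $2,124 + $2,138 = $4,262
Ending inventory: 196 @ $12 = $2,352

Ending inventory = $2,352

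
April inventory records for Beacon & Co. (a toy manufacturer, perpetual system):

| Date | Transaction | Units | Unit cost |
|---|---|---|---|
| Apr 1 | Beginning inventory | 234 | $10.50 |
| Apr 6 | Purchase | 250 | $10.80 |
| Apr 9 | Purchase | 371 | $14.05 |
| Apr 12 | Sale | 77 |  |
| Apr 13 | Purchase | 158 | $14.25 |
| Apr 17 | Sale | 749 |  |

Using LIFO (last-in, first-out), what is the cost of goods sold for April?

COGS = $10,657.55

Apr 12, 77 sold [LIFO — newest first]: 77 @ $14.05 = $1,081.85
Apr 17, 749 sold [LIFO — newest first]: 158 @ $14.25 + 294 @ $14.05 + 250 @ $10.80 + 47 @ $10.50 = $9,575.70
Total COGS = $1,081.85 + $9,575.70 = $10,657.55
Ending inventory: 187 @ $10.50 = $1,963.50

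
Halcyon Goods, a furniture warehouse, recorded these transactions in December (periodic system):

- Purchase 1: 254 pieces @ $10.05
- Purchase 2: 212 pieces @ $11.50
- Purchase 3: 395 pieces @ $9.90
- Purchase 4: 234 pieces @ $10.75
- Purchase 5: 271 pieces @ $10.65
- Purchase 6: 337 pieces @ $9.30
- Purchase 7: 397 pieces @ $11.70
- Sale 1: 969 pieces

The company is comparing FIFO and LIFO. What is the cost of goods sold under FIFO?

COGS = $10,062.20

FIFO COGS: 254 @ $10.05 + 212 @ $11.50 + 395 @ $9.90 + 108 @ $10.75 = $10,062.20
LIFO COGS: 397 @ $11.70 + 337 @ $9.30 + 235 @ $10.65 = $10,281.75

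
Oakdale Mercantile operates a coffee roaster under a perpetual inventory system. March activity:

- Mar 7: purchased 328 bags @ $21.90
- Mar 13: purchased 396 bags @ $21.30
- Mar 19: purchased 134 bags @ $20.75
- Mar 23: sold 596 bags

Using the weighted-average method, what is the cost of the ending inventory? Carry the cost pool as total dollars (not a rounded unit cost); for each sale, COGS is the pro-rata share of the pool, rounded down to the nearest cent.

After Mar 7: 328 on hand, pool $7,183.20 (≈ $21.9000 each)
After Mar 13: 724 on hand, pool $15,618.00 (≈ $21.5718 each)
After Mar 19: 858 on hand, pool $18,398.50 (≈ $21.4435 each)
Mar 23, sell 596: 596/858 × $18,398.50 → $12,780.31
Ending inventory (cost pool remaining) = $5,618.19

Ending inventory = $5,618.19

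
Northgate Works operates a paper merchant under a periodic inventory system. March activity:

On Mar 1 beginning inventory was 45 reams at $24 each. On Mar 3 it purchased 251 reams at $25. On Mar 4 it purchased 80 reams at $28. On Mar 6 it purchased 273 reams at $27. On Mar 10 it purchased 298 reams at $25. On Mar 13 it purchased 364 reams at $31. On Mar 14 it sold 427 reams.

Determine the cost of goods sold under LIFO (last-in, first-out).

COGS = $12,859

Mar 14, 427 sold [LIFO — newest first]: 364 @ $31 + 63 @ $25 = $12,859
Ending inventory: 45 @ $24 + 251 @ $25 + 80 @ $28 + 273 @ $27 + 235 @ $25 = $22,841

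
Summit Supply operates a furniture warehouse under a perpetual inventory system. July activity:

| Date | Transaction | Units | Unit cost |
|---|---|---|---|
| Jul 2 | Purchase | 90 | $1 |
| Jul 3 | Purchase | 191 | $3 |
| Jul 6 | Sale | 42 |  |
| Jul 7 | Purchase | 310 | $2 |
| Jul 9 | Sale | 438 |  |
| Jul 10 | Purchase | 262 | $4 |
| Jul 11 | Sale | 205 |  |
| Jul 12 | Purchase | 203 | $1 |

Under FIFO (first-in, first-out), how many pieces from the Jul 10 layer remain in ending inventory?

168

Jul 6, 42 sold [FIFO — oldest first]: 42 @ $1 = $42
Jul 9, 438 sold [FIFO — oldest first]: 48 @ $1 + 191 @ $3 + 199 @ $2 = $1,019
Jul 11, 205 sold [FIFO — oldest first]: 111 @ $2 + 94 @ $4 = $598
Total COGS = $42 + $1,019 + $598 = $1,659
Ending inventory: 168 @ $4 + 203 @ $1 = $875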